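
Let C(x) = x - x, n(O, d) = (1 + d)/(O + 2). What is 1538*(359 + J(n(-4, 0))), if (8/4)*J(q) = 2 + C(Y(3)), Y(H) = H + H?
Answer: 553680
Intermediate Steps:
Y(H) = 2*H
n(O, d) = (1 + d)/(2 + O)
C(x) = 0
J(q) = 1 (J(q) = (2 + 0)/2 = (1/2)*2 = 1)
1538*(359 + J(n(-4, 0))) = 1538*(359 + 1) = 1538*360 = 553680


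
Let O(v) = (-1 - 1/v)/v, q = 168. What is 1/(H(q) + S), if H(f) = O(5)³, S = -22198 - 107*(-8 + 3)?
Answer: -15625/338484591 ≈ -4.6162e-5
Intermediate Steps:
S = -21663 (S = -22198 - 107*(-5) = -22198 + 535 = -21663)
O(v) = (-1 - 1/v)/v
H(f) = -216/15625 (H(f) = ((-1 - 1*5)/5²)³ = ((-1 - 5)/25)³ = ((1/25)*(-6))³ = (-6/25)³ = -216/15625)
1/(H(q) + S) = 1/(-216/15625 - 21663) = 1/(-338484591/15625) = -15625/338484591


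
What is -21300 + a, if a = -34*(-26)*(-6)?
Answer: -26604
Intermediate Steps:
a = -5304 (a = 884*(-6) = -5304)
-21300 + a = -21300 - 5304 = -26604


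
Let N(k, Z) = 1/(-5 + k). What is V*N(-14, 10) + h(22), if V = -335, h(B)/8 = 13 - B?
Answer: -1033/19 ≈ -54.368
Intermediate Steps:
h(B) = 104 - 8*B (h(B) = 8*(13 - B) = 104 - 8*B)
V*N(-14, 10) + h(22) = -335/(-5 - 14) + (104 - 8*22) = -335/(-19) + (104 - 176) = -335*(-1/19) - 72 = 335/19 - 72 = -1033/19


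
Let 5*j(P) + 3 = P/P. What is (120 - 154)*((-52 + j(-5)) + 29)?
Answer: 3978/5 ≈ 795.60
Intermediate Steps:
j(P) = -⅖ (j(P) = -⅗ + (P/P)/5 = -⅗ + (⅕)*1 = -⅗ + ⅕ = -⅖)
(120 - 154)*((-52 + j(-5)) + 29) = (120 - 154)*((-52 - ⅖) + 29) = -34*(-262/5 + 29) = -34*(-117/5) = 3978/5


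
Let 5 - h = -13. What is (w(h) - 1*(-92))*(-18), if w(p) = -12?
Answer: -1440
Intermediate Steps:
h = 18 (h = 5 - 1*(-13) = 5 + 13 = 18)
(w(h) - 1*(-92))*(-18) = (-12 - 1*(-92))*(-18) = (-12 + 92)*(-18) = 80*(-18) = -1440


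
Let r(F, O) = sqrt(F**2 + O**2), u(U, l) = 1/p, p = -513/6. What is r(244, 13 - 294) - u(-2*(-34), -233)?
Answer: 2/171 + sqrt(138497) ≈ 372.16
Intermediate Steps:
p = -171/2 (p = -513*1/6 = -171/2 ≈ -85.500)
u(U, l) = -2/171 (u(U, l) = 1/(-171/2) = -2/171)
r(244, 13 - 294) - u(-2*(-34), -233) = sqrt(244**2 + (13 - 294)**2) - 1*(-2/171) = sqrt(59536 + (-281)**2) + 2/171 = sqrt(59536 + 78961) + 2/171 = sqrt(138497) + 2/171 = 2/171 + sqrt(138497)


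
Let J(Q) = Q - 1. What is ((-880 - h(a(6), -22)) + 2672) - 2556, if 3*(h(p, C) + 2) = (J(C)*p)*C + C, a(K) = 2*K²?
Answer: -38696/3 ≈ -12899.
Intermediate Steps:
J(Q) = -1 + Q
h(p, C) = -2 + C/3 + C*p*(-1 + C)/3 (h(p, C) = -2 + (((-1 + C)*p)*C + C)/3 = -2 + ((p*(-1 + C))*C + C)/3 = -2 + (C*p*(-1 + C) + C)/3 = -2 + (C + C*p*(-1 + C))/3 = -2 + (C/3 + C*p*(-1 + C)/3) = -2 + C/3 + C*p*(-1 + C)/3)
((-880 - h(a(6), -22)) + 2672) - 2556 = ((-880 - (-2 + (⅓)*(-22) + (⅓)*(-22)*(2*6²)*(-1 - 22))) + 2672) - 2556 = ((-880 - (-2 - 22/3 + (⅓)*(-22)*(2*36)*(-23))) + 2672) - 2556 = ((-880 - (-2 - 22/3 + (⅓)*(-22)*72*(-23))) + 2672) - 2556 = ((-880 - (-2 - 22/3 + 12144)) + 2672) - 2556 = ((-880 - 1*36404/3) + 2672) - 2556 = ((-880 - 36404/3) + 2672) - 2556 = (-39044/3 + 2672) - 2556 = -31028/3 - 2556 = -38696/3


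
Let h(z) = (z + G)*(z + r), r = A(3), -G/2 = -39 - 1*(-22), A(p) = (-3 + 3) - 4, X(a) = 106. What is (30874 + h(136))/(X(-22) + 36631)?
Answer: 53314/36737 ≈ 1.4512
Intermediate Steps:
A(p) = -4 (A(p) = 0 - 4 = -4)
G = 34 (G = -2*(-39 - 1*(-22)) = -2*(-39 + 22) = -2*(-17) = 34)
r = -4
h(z) = (-4 + z)*(34 + z) (h(z) = (z + 34)*(z - 4) = (34 + z)*(-4 + z) = (-4 + z)*(34 + z))
(30874 + h(136))/(X(-22) + 36631) = (30874 + (-136 + 136² + 30*136))/(106 + 36631) = (30874 + (-136 + 18496 + 4080))/36737 = (30874 + 22440)*(1/36737) = 53314*(1/36737) = 53314/36737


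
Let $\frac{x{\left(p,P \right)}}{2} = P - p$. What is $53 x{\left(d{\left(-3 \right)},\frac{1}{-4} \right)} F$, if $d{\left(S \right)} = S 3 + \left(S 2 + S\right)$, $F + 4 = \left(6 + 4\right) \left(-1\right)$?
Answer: $-26341$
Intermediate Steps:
$F = -14$ ($F = -4 + \left(6 + 4\right) \left(-1\right) = -4 + 10 \left(-1\right) = -4 - 10 = -14$)
$d{\left(S \right)} = 6 S$ ($d{\left(S \right)} = 3 S + \left(2 S + S\right) = 3 S + 3 S = 6 S$)
$x{\left(p,P \right)} = - 2 p + 2 P$ ($x{\left(p,P \right)} = 2 \left(P - p\right) = - 2 p + 2 P$)
$53 x{\left(d{\left(-3 \right)},\frac{1}{-4} \right)} F = 53 \left(- 2 \cdot 6 \left(-3\right) + \frac{2}{-4}\right) \left(-14\right) = 53 \left(\left(-2\right) \left(-18\right) + 2 \left(- \frac{1}{4}\right)\right) \left(-14\right) = 53 \left(36 - \frac{1}{2}\right) \left(-14\right) = 53 \cdot \frac{71}{2} \left(-14\right) = \frac{3763}{2} \left(-14\right) = -26341$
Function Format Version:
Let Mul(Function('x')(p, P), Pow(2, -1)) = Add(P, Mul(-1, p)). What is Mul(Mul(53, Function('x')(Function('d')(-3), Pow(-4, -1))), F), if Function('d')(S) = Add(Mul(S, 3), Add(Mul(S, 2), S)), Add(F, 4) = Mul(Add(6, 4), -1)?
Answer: -26341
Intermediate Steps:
F = -14 (F = Add(-4, Mul(Add(6, 4), -1)) = Add(-4, Mul(10, -1)) = Add(-4, -10) = -14)
Function('d')(S) = Mul(6, S) (Function('d')(S) = Add(Mul(3, S), Add(Mul(2, S), S)) = Add(Mul(3, S), Mul(3, S)) = Mul(6, S))
Function('x')(p, P) = Add(Mul(-2, p), Mul(2, P)) (Function('x')(p, P) = Mul(2, Add(P, Mul(-1, p))) = Add(Mul(-2, p), Mul(2, P)))
Mul(Mul(53, Function('x')(Function('d')(-3), Pow(-4, -1))), F) = Mul(Mul(53, Add(Mul(-2, Mul(6, -3)), Mul(2, Pow(-4, -1)))), -14) = Mul(Mul(53, Add(Mul(-2, -18), Mul(2, Rational(-1, 4)))), -14) = Mul(Mul(53, Add(36, Rational(-1, 2))), -14) = Mul(Mul(53, Rational(71, 2)), -14) = Mul(Rational(3763, 2), -14) = -26341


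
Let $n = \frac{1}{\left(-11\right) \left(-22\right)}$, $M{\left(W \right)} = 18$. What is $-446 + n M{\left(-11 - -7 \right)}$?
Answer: $- \frac{53957}{121} \approx -445.93$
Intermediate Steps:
$n = \frac{1}{242} \approx 0.0041322$
$-446 + n M{\left(-11 - -7 \right)} = -446 + \frac{1}{242} \cdot 18 = -446 + \frac{9}{121} = - \frac{53957}{121}$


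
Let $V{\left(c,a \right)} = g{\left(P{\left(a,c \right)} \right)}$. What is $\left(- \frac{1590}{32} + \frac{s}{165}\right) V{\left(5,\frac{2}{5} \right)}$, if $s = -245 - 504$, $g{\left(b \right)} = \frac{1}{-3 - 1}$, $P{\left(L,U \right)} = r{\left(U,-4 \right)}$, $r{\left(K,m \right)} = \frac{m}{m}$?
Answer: $\frac{143159}{10560} \approx 13.557$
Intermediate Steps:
$r{\left(K,m \right)} = 1$
$P{\left(L,U \right)} = 1$
$g{\left(b \right)} = - \frac{1}{4}$ ($g{\left(b \right)} = \frac{1}{-4} = - \frac{1}{4}$)
$V{\left(c,a \right)} = - \frac{1}{4}$
$s = -749$ ($s = -245 - 504 = -749$)
$\left(- \frac{1590}{32} + \frac{s}{165}\right) V{\left(5,\frac{2}{5} \right)} = \left(- \frac{1590}{32} - \frac{749}{165}\right) \left(- \frac{1}{4}\right) = \left(\left(-1590\right) \frac{1}{32} - \frac{749}{165}\right) \left(- \frac{1}{4}\right) = \left(- \frac{795}{16} - \frac{749}{165}\right) \left(- \frac{1}{4}\right) = \left(- \frac{143159}{2640}\right) \left(- \frac{1}{4}\right) = \frac{143159}{10560}$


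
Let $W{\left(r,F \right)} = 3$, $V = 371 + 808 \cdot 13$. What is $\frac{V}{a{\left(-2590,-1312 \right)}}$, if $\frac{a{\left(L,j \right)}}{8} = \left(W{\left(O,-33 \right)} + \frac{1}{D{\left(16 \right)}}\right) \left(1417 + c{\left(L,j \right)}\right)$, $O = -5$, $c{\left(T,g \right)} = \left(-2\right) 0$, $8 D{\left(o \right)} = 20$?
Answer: $\frac{54375}{192712} \approx 0.28216$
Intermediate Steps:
$D{\left(o \right)} = \frac{5}{2}$ ($D{\left(o \right)} = \frac{1}{8} \cdot 20 = \frac{5}{2}$)
$V = 10875$ ($V = 371 + 10504 = 10875$)
$c{\left(T,g \right)} = 0$
$a{\left(L,j \right)} = \frac{192712}{5}$ ($a{\left(L,j \right)} = 8 \left(3 + \frac{1}{\frac{5}{2}}\right) \left(1417 + 0\right) = 8 \left(3 + \frac{2}{5}\right) 1417 = 8 \cdot \frac{17}{5} \cdot 1417 = 8 \cdot \frac{24089}{5} = \frac{192712}{5}$)
$\frac{V}{a{\left(-2590,-1312 \right)}} = \frac{10875}{\frac{192712}{5}} = 10875 \cdot \frac{5}{192712} = \frac{54375}{192712}$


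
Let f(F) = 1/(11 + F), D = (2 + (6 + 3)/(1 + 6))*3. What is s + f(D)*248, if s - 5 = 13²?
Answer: 13570/73 ≈ 185.89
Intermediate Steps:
D = 69/7 (D = (2 + 9/7)*3 = (23/7)*3 = 69/7 ≈ 9.8571)
s = 174 (s = 5 + 13² = 5 + 169 = 174)
s + f(D)*248 = 174 + 248/(11 + 69/7) = 174 + 248/(146/7) = 174 + (7/146)*248 = 174 + 868/73 = 13570/73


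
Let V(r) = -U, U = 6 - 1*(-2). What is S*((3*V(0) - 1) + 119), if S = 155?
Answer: 14570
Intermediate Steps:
U = 8 (U = 6 + 2 = 8)
V(r) = -8 (V(r) = -1*8 = -8)
S*((3*V(0) - 1) + 119) = 155*((3*(-8) - 1) + 119) = 155*((-24 - 1) + 119) = 155*(-25 + 119) = 155*94 = 14570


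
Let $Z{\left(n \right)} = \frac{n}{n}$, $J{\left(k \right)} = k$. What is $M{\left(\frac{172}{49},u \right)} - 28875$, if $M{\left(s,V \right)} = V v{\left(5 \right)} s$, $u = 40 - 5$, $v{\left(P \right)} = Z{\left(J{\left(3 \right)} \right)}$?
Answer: $- \frac{201265}{7} \approx -28752.0$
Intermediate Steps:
$Z{\left(n \right)} = 1$
$v{\left(P \right)} = 1$
$u = 35$
$M{\left(s,V \right)} = V s$ ($M{\left(s,V \right)} = V 1 s = V s$)
$M{\left(\frac{172}{49},u \right)} - 28875 = 35 \cdot \frac{172}{49} - 28875 = \frac{860}{7} - 28875 = - \frac{201265}{7}$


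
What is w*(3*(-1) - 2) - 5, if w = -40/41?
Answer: -5/41 ≈ -0.12195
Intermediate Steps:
w = -40/41 (w = -40*1/41 = -40/41 ≈ -0.97561)
w*(3*(-1) - 2) - 5 = -40*(3*(-1) - 2)/41 - 5 = -40*(-3 - 2)/41 - 5 = -40/41*(-5) - 5 = 200/41 - 5 = -5/41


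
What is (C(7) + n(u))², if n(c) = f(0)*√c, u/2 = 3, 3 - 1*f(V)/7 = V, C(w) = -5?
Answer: 2671 - 210*√6 ≈ 2156.6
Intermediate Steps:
f(V) = 21 - 7*V
u = 6 (u = 2*3 = 6)
n(c) = 21*√c (n(c) = (21 - 7*0)*√c = (21 + 0)*√c = 21*√c)
(C(7) + n(u))² = (-5 + 21*√6)²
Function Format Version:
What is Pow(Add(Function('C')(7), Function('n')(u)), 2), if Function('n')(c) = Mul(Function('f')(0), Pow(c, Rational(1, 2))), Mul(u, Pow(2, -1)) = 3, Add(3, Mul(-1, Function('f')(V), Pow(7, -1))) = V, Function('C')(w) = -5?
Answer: Add(2671, Mul(-210, Pow(6, Rational(1, 2)))) ≈ 2156.6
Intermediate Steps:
Function('f')(V) = Add(21, Mul(-7, V))
u = 6 (u = Mul(2, 3) = 6)
Function('n')(c) = Mul(21, Pow(c, Rational(1, 2))) (Function('n')(c) = Mul(Add(21, Mul(-7, 0)), Pow(c, Rational(1, 2))) = Mul(Add(21, 0), Pow(c, Rational(1, 2))) = Mul(21, Pow(c, Rational(1, 2))))
Pow(Add(Function('C')(7), Function('n')(u)), 2) = Pow(Add(-5, Mul(21, Pow(6, Rational(1, 2)))), 2)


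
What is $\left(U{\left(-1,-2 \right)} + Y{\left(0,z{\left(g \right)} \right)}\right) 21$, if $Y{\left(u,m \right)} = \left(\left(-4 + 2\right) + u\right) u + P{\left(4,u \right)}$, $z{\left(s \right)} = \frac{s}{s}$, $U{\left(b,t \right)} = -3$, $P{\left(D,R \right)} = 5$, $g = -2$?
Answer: $42$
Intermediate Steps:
$z{\left(s \right)} = 1$
$Y{\left(u,m \right)} = 5 + u \left(-2 + u\right)$ ($Y{\left(u,m \right)} = \left(\left(-4 + 2\right) + u\right) u + 5 = \left(-2 + u\right) u + 5 = u \left(-2 + u\right) + 5 = 5 + u \left(-2 + u\right)$)
$\left(U{\left(-1,-2 \right)} + Y{\left(0,z{\left(g \right)} \right)}\right) 21 = \left(-3 + \left(5 + 0^{2} - 0\right)\right) 21 = \left(-3 + \left(5 + 0 + 0\right)\right) 21 = \left(-3 + 5\right) 21 = 2 \cdot 21 = 42$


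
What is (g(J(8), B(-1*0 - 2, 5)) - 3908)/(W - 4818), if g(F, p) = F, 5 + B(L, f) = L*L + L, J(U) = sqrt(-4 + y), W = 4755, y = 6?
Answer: 3908/63 - sqrt(2)/63 ≈ 62.009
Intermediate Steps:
J(U) = sqrt(2) (J(U) = sqrt(-4 + 6) = sqrt(2))
B(L, f) = -5 + L + L**2 (B(L, f) = -5 + (L*L + L) = -5 + (L**2 + L) = -5 + (L + L**2) = -5 + L + L**2)
(g(J(8), B(-1*0 - 2, 5)) - 3908)/(W - 4818) = (sqrt(2) - 3908)/(4755 - 4818) = (-3908 + sqrt(2))/(-63) = (-3908 + sqrt(2))*(-1/63) = 3908/63 - sqrt(2)/63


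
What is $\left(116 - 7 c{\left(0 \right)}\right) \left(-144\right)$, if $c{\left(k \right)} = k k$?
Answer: $-16704$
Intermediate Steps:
$c{\left(k \right)} = k^{2}$
$\left(116 - 7 c{\left(0 \right)}\right) \left(-144\right) = \left(116 - 7 \cdot 0^{2}\right) \left(-144\right) = \left(116 - 0\right) \left(-144\right) = \left(116 + 0\right) \left(-144\right) = 116 \left(-144\right) = -16704$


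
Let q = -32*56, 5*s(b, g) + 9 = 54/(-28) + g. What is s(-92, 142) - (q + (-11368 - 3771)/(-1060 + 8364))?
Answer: 93067633/51128 ≈ 1820.3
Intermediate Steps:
s(b, g) = -153/70 + g/5 (s(b, g) = -9/5 + (54/(-28) + g)/5 = -9/5 + (54*(-1/28) + g)/5 = -9/5 + (-27/14 + g)/5 = -9/5 + (-27/70 + g/5) = -153/70 + g/5)
q = -1792
s(-92, 142) - (q + (-11368 - 3771)/(-1060 + 8364)) = (-153/70 + (⅕)*142) - (-1792 + (-11368 - 3771)/(-1060 + 8364)) = (-153/70 + 142/5) - (-1792 - 15139/7304) = 367/14 - (-1792 - 15139*1/7304) = 367/14 - (-1792 - 15139/7304) = 367/14 - 1*(-13103907/7304) = 367/14 + 13103907/7304 = 93067633/51128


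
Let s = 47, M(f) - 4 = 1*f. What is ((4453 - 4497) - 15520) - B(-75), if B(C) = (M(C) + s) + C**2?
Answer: -21165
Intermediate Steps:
M(f) = 4 + f (M(f) = 4 + 1*f = 4 + f)
B(C) = 51 + C + C**2 (B(C) = ((4 + C) + 47) + C**2 = (51 + C) + C**2 = 51 + C + C**2)
((4453 - 4497) - 15520) - B(-75) = ((4453 - 4497) - 15520) - (51 - 75 + (-75)**2) = (-44 - 15520) - (51 - 75 + 5625) = -15564 - 1*5601 = -15564 - 5601 = -21165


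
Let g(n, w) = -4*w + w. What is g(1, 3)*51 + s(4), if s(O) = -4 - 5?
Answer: -468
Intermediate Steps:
s(O) = -9
g(n, w) = -3*w
g(1, 3)*51 + s(4) = -3*3*51 - 9 = -9*51 - 9 = -459 - 9 = -468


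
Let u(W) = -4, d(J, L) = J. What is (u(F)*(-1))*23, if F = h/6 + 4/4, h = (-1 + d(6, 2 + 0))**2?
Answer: 92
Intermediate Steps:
h = 25 (h = (-1 + 6)**2 = 5**2 = 25)
F = 31/6 (F = 25/6 + 4/4 = 25*(1/6) + 4*(1/4) = 25/6 + 1 = 31/6 ≈ 5.1667)
(u(F)*(-1))*23 = -4*(-1)*23 = 4*23 = 92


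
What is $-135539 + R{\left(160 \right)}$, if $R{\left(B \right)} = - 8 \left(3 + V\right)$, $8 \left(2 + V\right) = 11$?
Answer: $-135558$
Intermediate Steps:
$V = - \frac{5}{8}$ ($V = -2 + \frac{1}{8} \cdot 11 = -2 + \frac{11}{8} = - \frac{5}{8} \approx -0.625$)
$R{\left(B \right)} = -19$ ($R{\left(B \right)} = - 8 \left(3 - \frac{5}{8}\right) = \left(-8\right) \frac{19}{8} = -19$)
$-135539 + R{\left(160 \right)} = -135539 - 19 = -135558$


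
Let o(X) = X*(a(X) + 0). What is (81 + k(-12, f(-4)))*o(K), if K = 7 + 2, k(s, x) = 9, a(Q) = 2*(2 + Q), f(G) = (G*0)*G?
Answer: 17820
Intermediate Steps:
f(G) = 0 (f(G) = 0*G = 0)
a(Q) = 4 + 2*Q
K = 9
o(X) = X*(4 + 2*X) (o(X) = X*((4 + 2*X) + 0) = X*(4 + 2*X))
(81 + k(-12, f(-4)))*o(K) = (81 + 9)*(2*9*(2 + 9)) = 90*(2*9*11) = 90*198 = 17820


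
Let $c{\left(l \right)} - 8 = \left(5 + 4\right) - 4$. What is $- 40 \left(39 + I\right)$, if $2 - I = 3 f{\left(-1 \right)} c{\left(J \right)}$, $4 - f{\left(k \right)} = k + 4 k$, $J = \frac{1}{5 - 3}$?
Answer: $12400$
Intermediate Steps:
$J = \frac{1}{2} \approx 0.5$
$f{\left(k \right)} = 4 - 5 k$ ($f{\left(k \right)} = 4 - \left(k + 4 k\right) = 4 - 5 k$)
$c{\left(l \right)} = 13$ ($c{\left(l \right)} = 8 + \left(\left(5 + 4\right) - 4\right) = 8 + \left(9 - 4\right) = 8 + 5 = 13$)
$I = -349$ ($I = 2 - 3 \left(4 - -5\right) 13 = 2 - 3 \left(4 + 5\right) 13 = 2 - 3 \cdot 9 \cdot 13 = 2 - 27 \cdot 13 = 2 - 351 = -349$)
$- 40 \left(39 + I\right) = - 40 \left(39 - 349\right) = \left(-40\right) \left(-310\right) = 12400$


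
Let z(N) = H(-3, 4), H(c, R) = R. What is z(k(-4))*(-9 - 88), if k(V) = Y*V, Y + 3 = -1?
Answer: -388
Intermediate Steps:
Y = -4 (Y = -3 - 1 = -4)
k(V) = -4*V
z(N) = 4
z(k(-4))*(-9 - 88) = 4*(-9 - 88) = 4*(-97) = -388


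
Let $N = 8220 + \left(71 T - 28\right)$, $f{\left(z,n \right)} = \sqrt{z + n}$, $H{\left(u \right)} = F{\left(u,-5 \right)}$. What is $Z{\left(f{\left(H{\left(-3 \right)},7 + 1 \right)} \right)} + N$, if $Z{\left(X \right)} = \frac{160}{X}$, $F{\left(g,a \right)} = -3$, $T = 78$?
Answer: $13730 + 32 \sqrt{5} \approx 13802.0$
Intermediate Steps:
$H{\left(u \right)} = -3$
$f{\left(z,n \right)} = \sqrt{n + z}$
$N = 13730$ ($N = 8220 + \left(71 \cdot 78 - 28\right) = 8220 + \left(5538 - 28\right) = 8220 + 5510 = 13730$)
$Z{\left(f{\left(H{\left(-3 \right)},7 + 1 \right)} \right)} + N = \frac{160}{\sqrt{\left(7 + 1\right) - 3}} + 13730 = \frac{160}{\sqrt{8 - 3}} + 13730 = \frac{160}{\sqrt{5}} + 13730 = 160 \frac{\sqrt{5}}{5} + 13730 = 32 \sqrt{5} + 13730 = 13730 + 32 \sqrt{5}$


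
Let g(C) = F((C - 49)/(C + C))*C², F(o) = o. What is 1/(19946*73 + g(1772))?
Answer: 1/2982636 ≈ 3.3527e-7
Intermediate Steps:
g(C) = C*(-49 + C)/2 (g(C) = ((C - 49)/(C + C))*C² = ((-49 + C)/((2*C)))*C² = ((-49 + C)*(1/(2*C)))*C² = ((-49 + C)/(2*C))*C² = C*(-49 + C)/2)
1/(19946*73 + g(1772)) = 1/(19946*73 + (½)*1772*(-49 + 1772)) = 1/(1456058 + (½)*1772*1723) = 1/(1456058 + 1526578) = 1/2982636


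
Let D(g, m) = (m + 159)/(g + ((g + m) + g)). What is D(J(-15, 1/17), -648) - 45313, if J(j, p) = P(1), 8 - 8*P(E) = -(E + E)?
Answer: -38923215/859 ≈ -45312.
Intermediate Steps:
P(E) = 1 + E/4 (P(E) = 1 - (-1)*(E + E)/8 = 1 - (-1)*2*E/8 = 1 - (-1)*E/4 = 1 + E/4)
J(j, p) = 5/4 (J(j, p) = 1 + (¼)*1 = 1 + ¼ = 5/4)
D(g, m) = (159 + m)/(m + 3*g) (D(g, m) = (159 + m)/(g + (m + 2*g)) = (159 + m)/(m + 3*g))
D(J(-15, 1/17), -648) - 45313 = (159 - 648)/(-648 + 3*(5/4)) - 45313 = -489/(-648 + 15/4) - 45313 = -489/(-2577/4) - 45313 = -4/2577*(-489) - 45313 = 652/859 - 45313 = -38923215/859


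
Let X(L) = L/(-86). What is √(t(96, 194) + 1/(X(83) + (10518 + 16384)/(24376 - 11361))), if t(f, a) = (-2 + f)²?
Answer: √13441780190754474/1233327 ≈ 94.005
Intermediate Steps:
X(L) = -L/86 (X(L) = L*(-1/86) = -L/86)
√(t(96, 194) + 1/(X(83) + (10518 + 16384)/(24376 - 11361))) = √((-2 + 96)² + 1/(-1/86*83 + (10518 + 16384)/(24376 - 11361))) = √(94² + 1/(-83/86 + 26902/13015)) = √(8836 + 1/(-83/86 + 26902*(1/13015))) = √(8836 + 1/(-83/86 + 26902/13015)) = √(8836 + 1/(1233327/1119290)) = √(8836 + 1119290/1233327) = √(10898796662/1233327) = √13441780190754474/1233327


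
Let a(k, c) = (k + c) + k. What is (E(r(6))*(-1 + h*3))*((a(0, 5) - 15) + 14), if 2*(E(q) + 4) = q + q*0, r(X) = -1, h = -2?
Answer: 126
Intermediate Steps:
a(k, c) = c + 2*k (a(k, c) = (c + k) + k = c + 2*k)
E(q) = -4 + q/2 (E(q) = -4 + (q + q*0)/2 = -4 + (q + 0)/2 = -4 + q/2)
(E(r(6))*(-1 + h*3))*((a(0, 5) - 15) + 14) = ((-4 + (½)*(-1))*(-1 - 2*3))*(((5 + 2*0) - 15) + 14) = ((-4 - ½)*(-1 - 6))*(((5 + 0) - 15) + 14) = (-9/2*(-7))*((5 - 15) + 14) = 63*(-10 + 14)/2 = (63/2)*4 = 126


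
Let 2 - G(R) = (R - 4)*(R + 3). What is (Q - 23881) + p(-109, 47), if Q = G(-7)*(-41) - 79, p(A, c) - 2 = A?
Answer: -22345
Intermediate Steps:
G(R) = 2 - (-4 + R)*(3 + R) (G(R) = 2 - (R - 4)*(R + 3) = 2 - (-4 + R)*(3 + R))
p(A, c) = 2 + A
Q = 1643 (Q = (14 - 7 - 1*(-7)²)*(-41) - 79 = (14 - 7 - 1*49)*(-41) - 79 = (14 - 7 - 49)*(-41) - 79 = -42*(-41) - 79 = 1722 - 79 = 1643)
(Q - 23881) + p(-109, 47) = (1643 - 23881) + (2 - 109) = -22238 - 107 = -22345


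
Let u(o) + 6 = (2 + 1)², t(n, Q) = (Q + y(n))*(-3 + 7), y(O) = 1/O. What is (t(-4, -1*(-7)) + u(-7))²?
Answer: 900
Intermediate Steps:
t(n, Q) = 4*Q + 4/n (t(n, Q) = (Q + 1/n)*(-3 + 7) = (Q + 1/n)*4 = 4*Q + 4/n)
u(o) = 3 (u(o) = -6 + (2 + 1)² = -6 + 3² = -6 + 9 = 3)
(t(-4, -1*(-7)) + u(-7))² = ((4*(-1*(-7)) + 4/(-4)) + 3)² = ((4*7 + 4*(-¼)) + 3)² = ((28 - 1) + 3)² = (27 + 3)² = 30² = 900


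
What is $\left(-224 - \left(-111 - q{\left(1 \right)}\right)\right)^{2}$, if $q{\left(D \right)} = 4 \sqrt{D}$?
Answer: $11881$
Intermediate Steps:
$\left(-224 - \left(-111 - q{\left(1 \right)}\right)\right)^{2} = \left(-224 + \left(-51 + \left(\left(4 \sqrt{1} + 84\right) + 78\right)\right)\right)^{2} = \left(-224 + \left(-51 + \left(\left(4 \cdot 1 + 84\right) + 78\right)\right)\right)^{2} = \left(-224 + \left(-51 + \left(\left(4 + 84\right) + 78\right)\right)\right)^{2} = \left(-224 + \left(-51 + \left(88 + 78\right)\right)\right)^{2} = \left(-224 + \left(-51 + 166\right)\right)^{2} = \left(-224 + 115\right)^{2} = \left(-109\right)^{2} = 11881$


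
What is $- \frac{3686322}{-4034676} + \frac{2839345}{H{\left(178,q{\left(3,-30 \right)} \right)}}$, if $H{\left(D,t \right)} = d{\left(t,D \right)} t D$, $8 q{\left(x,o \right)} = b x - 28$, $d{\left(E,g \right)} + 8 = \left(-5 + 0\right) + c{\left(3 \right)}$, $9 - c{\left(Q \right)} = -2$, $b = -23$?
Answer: $\frac{3823916378711}{5805226318} \approx 658.7$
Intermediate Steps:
$c{\left(Q \right)} = 11$ ($c{\left(Q \right)} = 9 - -2 = 9 + 2 = 11$)
$d{\left(E,g \right)} = -2$ ($d{\left(E,g \right)} = -8 + \left(\left(-5 + 0\right) + 11\right) = -8 + \left(-5 + 11\right) = -8 + 6 = -2$)
$q{\left(x,o \right)} = - \frac{7}{2} - \frac{23 x}{8}$ ($q{\left(x,o \right)} = \frac{- 23 x - 28}{8} = \frac{-28 - 23 x}{8} = - \frac{7}{2} - \frac{23 x}{8}$)
$H{\left(D,t \right)} = - 2 D t$ ($H{\left(D,t \right)} = - 2 t D = - 2 D t$)
$- \frac{3686322}{-4034676} + \frac{2839345}{H{\left(178,q{\left(3,-30 \right)} \right)}} = - \frac{3686322}{-4034676} + \frac{2839345}{\left(-2\right) 178 \left(- \frac{7}{2} - \frac{69}{8}\right)} = \left(-3686322\right) \left(- \frac{1}{4034676}\right) + \frac{2839345}{\left(-2\right) 178 \left(- \frac{7}{2} - \frac{69}{8}\right)} = \frac{614387}{672446} + \frac{2839345}{\left(-2\right) 178 \left(- \frac{97}{8}\right)} = \frac{614387}{672446} + \frac{2839345}{\frac{8633}{2}} = \frac{614387}{672446} + 2839345 \cdot \frac{2}{8633} = \frac{614387}{672446} + \frac{5678690}{8633} = \frac{3823916378711}{5805226318}$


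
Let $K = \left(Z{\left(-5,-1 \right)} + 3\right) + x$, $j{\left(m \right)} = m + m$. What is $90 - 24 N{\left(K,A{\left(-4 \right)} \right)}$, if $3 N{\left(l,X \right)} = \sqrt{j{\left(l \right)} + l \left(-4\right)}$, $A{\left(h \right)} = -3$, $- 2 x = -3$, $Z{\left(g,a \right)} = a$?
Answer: $90 - 8 i \sqrt{7} \approx 90.0 - 21.166 i$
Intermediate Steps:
$j{\left(m \right)} = 2 m$
$x = \frac{3}{2}$ ($x = \left(- \frac{1}{2}\right) \left(-3\right) = \frac{3}{2} \approx 1.5$)
$K = \frac{7}{2}$ ($K = \left(-1 + 3\right) + \frac{3}{2} = 2 + \frac{3}{2} = \frac{7}{2} \approx 3.5$)
$N{\left(l,X \right)} = \frac{\sqrt{2} \sqrt{- l}}{3}$ ($N{\left(l,X \right)} = \frac{\sqrt{2 l + l \left(-4\right)}}{3} = \frac{\sqrt{2 l - 4 l}}{3} = \frac{\sqrt{- 2 l}}{3} = \frac{\sqrt{2} \sqrt{- l}}{3}$)
$90 - 24 N{\left(K,A{\left(-4 \right)} \right)} = 90 - 24 \frac{\sqrt{2} \sqrt{\left(-1\right) \frac{7}{2}}}{3} = 90 - 24 \frac{\sqrt{2} \sqrt{- \frac{7}{2}}}{3} = 90 - 24 \frac{\sqrt{2} \frac{i \sqrt{14}}{2}}{3} = 90 - 24 \frac{i \sqrt{7}}{3} = 90 - 8 i \sqrt{7}$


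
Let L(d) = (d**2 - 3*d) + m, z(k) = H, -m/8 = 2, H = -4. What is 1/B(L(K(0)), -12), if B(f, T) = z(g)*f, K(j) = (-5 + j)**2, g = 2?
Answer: -1/2136 ≈ -0.00046816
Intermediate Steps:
m = -16 (m = -8*2 = -16)
z(k) = -4
L(d) = -16 + d**2 - 3*d (L(d) = (d**2 - 3*d) - 16 = -16 + d**2 - 3*d)
B(f, T) = -4*f
1/B(L(K(0)), -12) = 1/(-4*(-16 + ((-5 + 0)**2)**2 - 3*(-5 + 0)**2)) = 1/(-4*(-16 + ((-5)**2)**2 - 3*(-5)**2)) = 1/(-4*(-16 + 25**2 - 3*25)) = 1/(-4*(-16 + 625 - 75)) = 1/(-4*534) = 1/(-2136) = -1/2136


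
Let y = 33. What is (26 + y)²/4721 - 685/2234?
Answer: 4542669/10546714 ≈ 0.43072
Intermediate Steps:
(26 + y)²/4721 - 685/2234 = (26 + 33)²/4721 - 685/2234 = 59²*(1/4721) - 685*1/2234 = 3481*(1/4721) - 685/2234 = 3481/4721 - 685/2234 = 4542669/10546714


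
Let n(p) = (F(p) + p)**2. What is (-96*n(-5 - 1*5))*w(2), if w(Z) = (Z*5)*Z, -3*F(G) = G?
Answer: -256000/3 ≈ -85333.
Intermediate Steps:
F(G) = -G/3
w(Z) = 5*Z**2 (w(Z) = (5*Z)*Z = 5*Z**2)
n(p) = 4*p**2/9 (n(p) = (-p/3 + p)**2 = (2*p/3)**2 = 4*p**2/9)
(-96*n(-5 - 1*5))*w(2) = (-128*(-5 - 1*5)**2/3)*(5*2**2) = (-128*(-5 - 5)**2/3)*(5*4) = -128*(-10)**2/3*20 = -128*100/3*20 = -96*400/9*20 = -12800/3*20 = -256000/3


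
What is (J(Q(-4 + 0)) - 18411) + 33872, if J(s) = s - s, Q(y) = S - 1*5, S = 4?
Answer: 15461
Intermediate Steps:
Q(y) = -1 (Q(y) = 4 - 1*5 = 4 - 5 = -1)
J(s) = 0
(J(Q(-4 + 0)) - 18411) + 33872 = (0 - 18411) + 33872 = -18411 + 33872 = 15461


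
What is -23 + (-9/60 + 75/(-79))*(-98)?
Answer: 66943/790 ≈ 84.738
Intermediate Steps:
-23 + (-9/60 + 75/(-79))*(-98) = -23 + (-9*1/60 + 75*(-1/79))*(-98) = -23 + (-3/20 - 75/79)*(-98) = -23 - 1737/1580*(-98) = -23 + 85113/790 = 66943/790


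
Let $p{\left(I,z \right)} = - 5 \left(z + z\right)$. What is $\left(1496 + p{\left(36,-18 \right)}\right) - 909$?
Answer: $767$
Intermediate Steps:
$p{\left(I,z \right)} = - 10 z$ ($p{\left(I,z \right)} = - 5 \cdot 2 z = - 10 z$)
$\left(1496 + p{\left(36,-18 \right)}\right) - 909 = \left(1496 - -180\right) - 909 = \left(1496 + 180\right) - 909 = 1676 - 909 = 767$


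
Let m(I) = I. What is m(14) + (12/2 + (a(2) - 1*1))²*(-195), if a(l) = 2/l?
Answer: -7006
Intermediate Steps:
m(14) + (12/2 + (a(2) - 1*1))²*(-195) = 14 + (12/2 + (2/2 - 1*1))²*(-195) = 14 + (12*(½) + (2*(½) - 1))²*(-195) = 14 + (6 + (1 - 1))²*(-195) = 14 + (6 + 0)²*(-195) = 14 + 6²*(-195) = 14 + 36*(-195) = 14 - 7020 = -7006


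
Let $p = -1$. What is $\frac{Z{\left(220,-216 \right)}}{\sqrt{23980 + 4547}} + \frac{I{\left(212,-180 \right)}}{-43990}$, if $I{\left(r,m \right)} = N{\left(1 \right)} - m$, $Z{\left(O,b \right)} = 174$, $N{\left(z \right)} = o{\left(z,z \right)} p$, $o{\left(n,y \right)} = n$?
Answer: $- \frac{179}{43990} + \frac{58 \sqrt{28527}}{9509} \approx 1.0261$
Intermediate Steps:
$N{\left(z \right)} = - z$ ($N{\left(z \right)} = z \left(-1\right) = - z$)
$I{\left(r,m \right)} = -1 - m$ ($I{\left(r,m \right)} = \left(-1\right) 1 - m = -1 - m$)
$\frac{Z{\left(220,-216 \right)}}{\sqrt{23980 + 4547}} + \frac{I{\left(212,-180 \right)}}{-43990} = \frac{174}{\sqrt{23980 + 4547}} + \frac{-1 - -180}{-43990} = \frac{174}{\sqrt{28527}} + \left(-1 + 180\right) \left(- \frac{1}{43990}\right) = 174 \frac{\sqrt{28527}}{28527} + 179 \left(- \frac{1}{43990}\right) = \frac{58 \sqrt{28527}}{9509} - \frac{179}{43990} = - \frac{179}{43990} + \frac{58 \sqrt{28527}}{9509}$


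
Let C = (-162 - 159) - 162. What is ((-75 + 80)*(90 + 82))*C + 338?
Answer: -415042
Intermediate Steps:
C = -483 (C = -321 - 162 = -483)
((-75 + 80)*(90 + 82))*C + 338 = ((-75 + 80)*(90 + 82))*(-483) + 338 = (5*172)*(-483) + 338 = 860*(-483) + 338 = -415380 + 338 = -415042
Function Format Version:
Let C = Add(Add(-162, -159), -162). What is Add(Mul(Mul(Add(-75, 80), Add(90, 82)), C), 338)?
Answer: -415042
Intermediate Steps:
C = -483 (C = Add(-321, -162) = -483)
Add(Mul(Mul(Add(-75, 80), Add(90, 82)), C), 338) = Add(Mul(Mul(Add(-75, 80), Add(90, 82)), -483), 338) = Add(Mul(Mul(5, 172), -483), 338) = Add(Mul(860, -483), 338) = Add(-415380, 338) = -415042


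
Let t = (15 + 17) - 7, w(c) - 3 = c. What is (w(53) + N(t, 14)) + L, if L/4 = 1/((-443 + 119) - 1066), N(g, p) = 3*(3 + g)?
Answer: 97298/695 ≈ 140.00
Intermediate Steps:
w(c) = 3 + c
t = 25 (t = 32 - 7 = 25)
N(g, p) = 9 + 3*g
L = -2/695 (L = 4/((-443 + 119) - 1066) = 4/(-324 - 1066) = 4/(-1390) = 4*(-1/1390) = -2/695 ≈ -0.0028777)
(w(53) + N(t, 14)) + L = ((3 + 53) + (9 + 3*25)) - 2/695 = (56 + (9 + 75)) - 2/695 = (56 + 84) - 2/695 = 140 - 2/695 = 97298/695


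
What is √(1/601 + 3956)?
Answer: 3*√158767973/601 ≈ 62.897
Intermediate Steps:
√(1/601 + 3956) = √(2377557/601) = 3*√158767973/601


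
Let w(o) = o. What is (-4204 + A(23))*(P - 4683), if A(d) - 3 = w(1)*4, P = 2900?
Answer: 7483251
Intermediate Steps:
A(d) = 7 (A(d) = 3 + 1*4 = 3 + 4 = 7)
(-4204 + A(23))*(P - 4683) = (-4204 + 7)*(2900 - 4683) = -4197*(-1783) = 7483251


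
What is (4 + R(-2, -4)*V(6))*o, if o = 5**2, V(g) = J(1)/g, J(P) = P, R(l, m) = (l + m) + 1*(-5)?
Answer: 325/6 ≈ 54.167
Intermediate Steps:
R(l, m) = -5 + l + m (R(l, m) = (l + m) - 5 = -5 + l + m)
V(g) = 1/g
o = 25
(4 + R(-2, -4)*V(6))*o = (4 + (-5 - 2 - 4)/6)*25 = (4 - 11*1/6)*25 = (4 - 11/6)*25 = (13/6)*25 = 325/6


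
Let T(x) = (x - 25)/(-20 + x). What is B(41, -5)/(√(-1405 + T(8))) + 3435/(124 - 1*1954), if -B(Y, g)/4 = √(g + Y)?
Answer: -229/122 + 48*I*√50529/16843 ≈ -1.877 + 0.64061*I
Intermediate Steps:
T(x) = (-25 + x)/(-20 + x)
B(Y, g) = -4*√(Y + g) (B(Y, g) = -4*√(g + Y) = -4*√(Y + g))
B(41, -5)/(√(-1405 + T(8))) + 3435/(124 - 1*1954) = (-4*√(41 - 5))/(√(-1405 + (-25 + 8)/(-20 + 8))) + 3435/(124 - 1*1954) = (-4*√36)/(√(-1405 - 17/(-12))) + 3435/(124 - 1954) = (-4*6)/(√(-1405 - 1/12*(-17))) + 3435/(-1830) = -24/√(-1405 + 17/12) + 3435*(-1/1830) = -24*(-2*I*√50529/16843) - 229/122 = -(-48)*I*√50529/16843 - 229/122 = 48*I*√50529/16843 - 229/122 = -229/122 + 48*I*√50529/16843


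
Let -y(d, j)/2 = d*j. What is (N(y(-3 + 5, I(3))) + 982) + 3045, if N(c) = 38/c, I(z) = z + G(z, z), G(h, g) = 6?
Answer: 72467/18 ≈ 4025.9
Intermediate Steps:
I(z) = 6 + z (I(z) = z + 6 = 6 + z)
y(d, j) = -2*d*j
(N(y(-3 + 5, I(3))) + 982) + 3045 = (38/((-2*(-3 + 5)*(6 + 3))) + 982) + 3045 = (38/((-2*2*9)) + 982) + 3045 = (38/(-36) + 982) + 3045 = (38*(-1/36) + 982) + 3045 = (-19/18 + 982) + 3045 = 17657/18 + 3045 = 72467/18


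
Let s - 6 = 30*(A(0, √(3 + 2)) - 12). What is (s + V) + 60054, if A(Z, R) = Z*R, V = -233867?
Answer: -174167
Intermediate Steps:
A(Z, R) = R*Z
s = -354 (s = 6 + 30*(√(3 + 2)*0 - 12) = 6 + 30*(√5*0 - 12) = 6 + 30*(0 - 12) = 6 + 30*(-12) = 6 - 360 = -354)
(s + V) + 60054 = (-354 - 233867) + 60054 = -234221 + 60054 = -174167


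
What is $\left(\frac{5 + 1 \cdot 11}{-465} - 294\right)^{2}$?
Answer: $\frac{18693999076}{216225} \approx 86456.0$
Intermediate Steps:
$\left(\frac{5 + 1 \cdot 11}{-465} - 294\right)^{2} = \left(\left(5 + 11\right) \left(- \frac{1}{465}\right) - 294\right)^{2} = \left(16 \left(- \frac{1}{465}\right) - 294\right)^{2} = \left(- \frac{16}{465} - 294\right)^{2} = \left(- \frac{136726}{465}\right)^{2} = \frac{18693999076}{216225}$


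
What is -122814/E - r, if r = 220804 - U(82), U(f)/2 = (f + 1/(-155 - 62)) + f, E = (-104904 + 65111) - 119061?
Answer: -3800035987219/17235659 ≈ -2.2048e+5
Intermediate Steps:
E = -158854 (E = -39793 - 119061 = -158854)
U(f) = -2/217 + 4*f (U(f) = 2*((f + 1/(-155 - 62)) + f) = 2*((f + 1/(-217)) + f) = 2*((f - 1/217) + f) = 2*((-1/217 + f) + f) = 2*(-1/217 + 2*f) = -2/217 + 4*f)
r = 47843294/217 (r = 220804 - (-2/217 + 4*82) = 220804 - (-2/217 + 328) = 220804 - 1*71174/217 = 220804 - 71174/217 = 47843294/217 ≈ 2.2048e+5)
-122814/E - r = -122814/(-158854) - 1*47843294/217 = -122814*(-1/158854) - 47843294/217 = 61407/79427 - 47843294/217 = -3800035987219/17235659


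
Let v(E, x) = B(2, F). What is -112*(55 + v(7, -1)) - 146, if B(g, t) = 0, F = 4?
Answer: -6306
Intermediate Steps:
v(E, x) = 0
-112*(55 + v(7, -1)) - 146 = -112*(55 + 0) - 146 = -112*55 - 146 = -6160 - 146 = -6306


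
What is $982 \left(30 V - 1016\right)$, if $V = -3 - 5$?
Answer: $-1233392$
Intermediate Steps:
$V = -8$
$982 \left(30 V - 1016\right) = 982 \left(30 \left(-8\right) - 1016\right) = 982 \left(-240 - 1016\right) = 982 \left(-1256\right) = -1233392$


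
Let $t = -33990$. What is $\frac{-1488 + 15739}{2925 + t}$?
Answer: $- \frac{14251}{31065} \approx -0.45875$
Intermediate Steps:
$\frac{-1488 + 15739}{2925 + t} = \frac{-1488 + 15739}{2925 - 33990} = \frac{14251}{-31065} = 14251 \left(- \frac{1}{31065}\right) = - \frac{14251}{31065}$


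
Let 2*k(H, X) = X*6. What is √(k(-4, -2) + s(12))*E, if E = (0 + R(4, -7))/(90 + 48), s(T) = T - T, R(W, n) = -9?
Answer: -3*I*√6/46 ≈ -0.15975*I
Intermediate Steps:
k(H, X) = 3*X (k(H, X) = (X*6)/2 = (6*X)/2 = 3*X)
s(T) = 0
E = -3/46 (E = (0 - 9)/(90 + 48) = -9/138 = -9*1/138 = -3/46 ≈ -0.065217)
√(k(-4, -2) + s(12))*E = √(3*(-2) + 0)*(-3/46) = √(-6 + 0)*(-3/46) = √(-6)*(-3/46) = (I*√6)*(-3/46) = -3*I*√6/46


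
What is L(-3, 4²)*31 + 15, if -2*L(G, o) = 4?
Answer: -47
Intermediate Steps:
L(G, o) = -2 (L(G, o) = -½*4 = -2)
L(-3, 4²)*31 + 15 = -2*31 + 15 = -62 + 15 = -47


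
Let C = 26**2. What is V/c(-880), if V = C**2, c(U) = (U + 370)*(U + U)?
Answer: 28561/56100 ≈ 0.50911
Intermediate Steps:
c(U) = 2*U*(370 + U) (c(U) = (370 + U)*(2*U) = 2*U*(370 + U))
C = 676
V = 456976 (V = 676**2 = 456976)
V/c(-880) = 456976/((2*(-880)*(370 - 880))) = 456976/((2*(-880)*(-510))) = 456976/897600 = 456976*(1/897600) = 28561/56100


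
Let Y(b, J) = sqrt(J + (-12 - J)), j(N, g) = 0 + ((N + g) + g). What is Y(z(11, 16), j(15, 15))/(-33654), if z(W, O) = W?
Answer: -I*sqrt(3)/16827 ≈ -0.00010293*I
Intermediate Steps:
j(N, g) = N + 2*g (j(N, g) = 0 + (N + 2*g) = N + 2*g)
Y(b, J) = 2*I*sqrt(3) (Y(b, J) = sqrt(-12) = 2*I*sqrt(3))
Y(z(11, 16), j(15, 15))/(-33654) = (2*I*sqrt(3))/(-33654) = (2*I*sqrt(3))*(-1/33654) = -I*sqrt(3)/16827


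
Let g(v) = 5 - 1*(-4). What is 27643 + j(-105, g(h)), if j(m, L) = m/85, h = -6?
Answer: 469910/17 ≈ 27642.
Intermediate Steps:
g(v) = 9 (g(v) = 5 + 4 = 9)
j(m, L) = m/85 (j(m, L) = m*(1/85) = m/85)
27643 + j(-105, g(h)) = 27643 + (1/85)*(-105) = 27643 - 21/17 = 469910/17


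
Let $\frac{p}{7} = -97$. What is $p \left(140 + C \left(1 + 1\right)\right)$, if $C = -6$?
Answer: $-86912$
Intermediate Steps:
$p = -679$ ($p = 7 \left(-97\right) = -679$)
$p \left(140 + C \left(1 + 1\right)\right) = - 679 \left(140 - 6 \left(1 + 1\right)\right) = - 679 \left(140 - 12\right) = \left(-679\right) 128 = -86912$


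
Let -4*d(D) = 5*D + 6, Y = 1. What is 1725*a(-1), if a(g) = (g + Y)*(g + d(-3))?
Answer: 0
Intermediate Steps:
d(D) = -3/2 - 5*D/4 (d(D) = -(5*D + 6)/4 = -(6 + 5*D)/4 = -3/2 - 5*D/4)
a(g) = (1 + g)*(9/4 + g) (a(g) = (g + 1)*(g + (-3/2 - 5/4*(-3))) = (1 + g)*(g + (-3/2 + 15/4)) = (1 + g)*(g + 9/4) = (1 + g)*(9/4 + g))
1725*a(-1) = 1725*(9/4 + (-1)² + (13/4)*(-1)) = 1725*(9/4 + 1 - 13/4) = 1725*0 = 0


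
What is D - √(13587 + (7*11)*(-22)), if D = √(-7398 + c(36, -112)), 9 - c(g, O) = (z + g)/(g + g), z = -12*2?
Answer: -√11893 + I*√266010/6 ≈ -109.06 + 85.96*I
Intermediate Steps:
z = -24
c(g, O) = 9 - (-24 + g)/(2*g) (c(g, O) = 9 - (-24 + g)/(g + g) = 9 - (-24 + g)/(2*g))
D = I*√266010/6 (D = √(-7398 + (17/2 + 12/36)) = √(-7398 + (17/2 + 12*(1/36))) = √(-7398 + (17/2 + ⅓)) = √(-7398 + 53/6) = √(-44335/6) = I*√266010/6 ≈ 85.96*I)
D - √(13587 + (7*11)*(-22)) = I*√266010/6 - √(13587 + (7*11)*(-22)) = I*√266010/6 - √(13587 + 77*(-22)) = I*√266010/6 - √(13587 - 1694) = I*√266010/6 - √11893 = -√11893 + I*√266010/6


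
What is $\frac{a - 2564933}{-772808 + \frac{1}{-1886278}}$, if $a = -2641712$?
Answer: $\frac{1964235983462}{291546145725} \approx 6.7373$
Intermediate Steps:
$\frac{a - 2564933}{-772808 + \frac{1}{-1886278}} = \frac{-2641712 - 2564933}{-772808 + \frac{1}{-1886278}} = - \frac{5206645}{-772808 - \frac{1}{1886278}} = - \frac{5206645}{- \frac{1457730728625}{1886278}} = \left(-5206645\right) \left(- \frac{1886278}{1457730728625}\right) = \frac{1964235983462}{291546145725}$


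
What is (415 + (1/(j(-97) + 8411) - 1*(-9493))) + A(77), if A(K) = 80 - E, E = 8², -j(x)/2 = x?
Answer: 85396021/8605 ≈ 9924.0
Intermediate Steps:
j(x) = -2*x
E = 64
A(K) = 16 (A(K) = 80 - 1*64 = 80 - 64 = 16)
(415 + (1/(j(-97) + 8411) - 1*(-9493))) + A(77) = (415 + (1/(-2*(-97) + 8411) - 1*(-9493))) + 16 = (415 + (1/(194 + 8411) + 9493)) + 16 = (415 + (1/8605 + 9493)) + 16 = (415 + 81687266/8605) + 16 = 85258341/8605 + 16 = 85396021/8605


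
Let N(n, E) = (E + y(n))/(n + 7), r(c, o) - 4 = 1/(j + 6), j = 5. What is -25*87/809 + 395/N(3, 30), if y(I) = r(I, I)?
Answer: 1373417/12135 ≈ 113.18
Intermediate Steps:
r(c, o) = 45/11 (r(c, o) = 4 + 1/(5 + 6) = 4 + 1/11 = 45/11)
y(I) = 45/11
N(n, E) = (45/11 + E)/(7 + n) (N(n, E) = (E + 45/11)/(n + 7) = (45/11 + E)/(7 + n))
-25*87/809 + 395/N(3, 30) = -25*87/809 + 395/(((45/11 + 30)/(7 + 3))) = -2175*1/809 + 395/(((375/11)/10)) = -2175/809 + 395/(((⅒)*(375/11))) = -2175/809 + 395/(75/22) = -2175/809 + 395*(22/75) = -2175/809 + 1738/15 = 1373417/12135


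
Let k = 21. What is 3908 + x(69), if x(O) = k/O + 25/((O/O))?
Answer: 90466/23 ≈ 3933.3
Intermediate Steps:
x(O) = 25 + 21/O (x(O) = 21/O + 25/((O/O)) = 21/O + 25/1 = 21/O + 25*1 = 21/O + 25 = 25 + 21/O)
3908 + x(69) = 3908 + (25 + 21/69) = 3908 + (25 + 21*(1/69)) = 3908 + (25 + 7/23) = 3908 + 582/23 = 90466/23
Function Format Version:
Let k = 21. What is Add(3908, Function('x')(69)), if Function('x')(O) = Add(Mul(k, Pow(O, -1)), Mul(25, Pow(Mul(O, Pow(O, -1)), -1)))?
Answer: Rational(90466, 23) ≈ 3933.3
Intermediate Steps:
Function('x')(O) = Add(25, Mul(21, Pow(O, -1))) (Function('x')(O) = Add(Mul(21, Pow(O, -1)), Mul(25, Pow(Mul(O, Pow(O, -1)), -1))) = Add(Mul(21, Pow(O, -1)), Mul(25, Pow(1, -1))) = Add(Mul(21, Pow(O, -1)), Mul(25, 1)) = Add(Mul(21, Pow(O, -1)), 25) = Add(25, Mul(21, Pow(O, -1))))
Add(3908, Function('x')(69)) = Add(3908, Add(25, Mul(21, Pow(69, -1)))) = Add(3908, Add(25, Mul(21, Rational(1, 69)))) = Add(3908, Add(25, Rational(7, 23))) = Add(3908, Rational(582, 23)) = Rational(90466, 23)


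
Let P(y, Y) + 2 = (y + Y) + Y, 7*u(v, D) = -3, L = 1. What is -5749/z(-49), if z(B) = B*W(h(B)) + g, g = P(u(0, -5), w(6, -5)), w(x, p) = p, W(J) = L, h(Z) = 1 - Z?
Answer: 40243/430 ≈ 93.588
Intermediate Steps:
W(J) = 1
u(v, D) = -3/7 (u(v, D) = (1/7)*(-3) = -3/7)
P(y, Y) = -2 + y + 2*Y (P(y, Y) = -2 + ((y + Y) + Y) = -2 + ((Y + y) + Y) = -2 + (y + 2*Y) = -2 + y + 2*Y)
g = -87/7 (g = -2 - 3/7 + 2*(-5) = -2 - 3/7 - 10 = -87/7 ≈ -12.429)
z(B) = -87/7 + B (z(B) = B*1 - 87/7 = B - 87/7 = -87/7 + B)
-5749/z(-49) = -5749/(-87/7 - 49) = -5749/(-430/7) = -5749*(-7/430) = 40243/430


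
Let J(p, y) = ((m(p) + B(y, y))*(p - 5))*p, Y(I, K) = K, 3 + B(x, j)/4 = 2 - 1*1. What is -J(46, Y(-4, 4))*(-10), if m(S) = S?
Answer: 716680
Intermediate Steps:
B(x, j) = -8 (B(x, j) = -12 + 4*(2 - 1*1) = -12 + 4*(2 - 1) = -12 + 4*1 = -12 + 4 = -8)
J(p, y) = p*(-8 + p)*(-5 + p) (J(p, y) = ((p - 8)*(p - 5))*p = ((-8 + p)*(-5 + p))*p = p*(-8 + p)*(-5 + p))
-J(46, Y(-4, 4))*(-10) = -46*(40 + 46**2 - 13*46)*(-10) = -46*(40 + 2116 - 598)*(-10) = -46*1558*(-10) = -71668*(-10) = -1*(-716680) = 716680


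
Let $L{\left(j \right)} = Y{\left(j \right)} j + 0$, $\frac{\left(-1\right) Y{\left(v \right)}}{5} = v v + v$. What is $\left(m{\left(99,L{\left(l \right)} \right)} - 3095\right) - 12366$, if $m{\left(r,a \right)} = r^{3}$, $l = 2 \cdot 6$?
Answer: $954838$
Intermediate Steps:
$Y{\left(v \right)} = - 5 v - 5 v^{2}$ ($Y{\left(v \right)} = - 5 \left(v v + v\right) = - 5 \left(v^{2} + v\right) = - 5 \left(v + v^{2}\right) = - 5 v - 5 v^{2}$)
$l = 12$
$L{\left(j \right)} = - 5 j^{2} \left(1 + j\right)$ ($L{\left(j \right)} = - 5 j \left(1 + j\right) j + 0 = - 5 j^{2} \left(1 + j\right) + 0 = - 5 j^{2} \left(1 + j\right)$)
$\left(m{\left(99,L{\left(l \right)} \right)} - 3095\right) - 12366 = \left(99^{3} - 3095\right) - 12366 = \left(970299 - 3095\right) - 12366 = 967204 - 12366 = 954838$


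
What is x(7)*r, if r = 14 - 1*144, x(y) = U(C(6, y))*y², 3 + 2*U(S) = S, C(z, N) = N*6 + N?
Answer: -146510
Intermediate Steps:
C(z, N) = 7*N (C(z, N) = 6*N + N = 7*N)
U(S) = -3/2 + S/2
x(y) = y²*(-3/2 + 7*y/2) (x(y) = (-3/2 + (7*y)/2)*y² = (-3/2 + 7*y/2)*y² = y²*(-3/2 + 7*y/2))
r = -130 (r = 14 - 144 = -130)
x(7)*r = ((½)*7²*(-3 + 7*7))*(-130) = ((½)*49*(-3 + 49))*(-130) = ((½)*49*46)*(-130) = 1127*(-130) = -146510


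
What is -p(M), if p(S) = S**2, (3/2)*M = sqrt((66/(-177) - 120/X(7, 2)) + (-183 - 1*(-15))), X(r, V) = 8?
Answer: 43276/531 ≈ 81.499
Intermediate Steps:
M = 2*I*sqrt(638321)/177 (M = 2*sqrt((66/(-177) - 120/8) + (-183 - 1*(-15)))/3 = 2*sqrt((66*(-1/177) - 120*1/8) + (-183 + 15))/3 = 2*sqrt((-22/59 - 15) - 168)/3 = 2*sqrt(-907/59 - 168)/3 = 2*sqrt(-10819/59)/3 = 2*(I*sqrt(638321)/59)/3 = 2*I*sqrt(638321)/177 ≈ 9.0277*I)
-p(M) = -(2*I*sqrt(638321)/177)**2 = -1*(-43276/531) = 43276/531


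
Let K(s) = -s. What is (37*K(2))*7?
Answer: -518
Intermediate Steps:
(37*K(2))*7 = (37*(-1*2))*7 = (37*(-2))*7 = -74*7 = -518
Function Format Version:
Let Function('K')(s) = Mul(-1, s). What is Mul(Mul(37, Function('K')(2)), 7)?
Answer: -518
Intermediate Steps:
Mul(Mul(37, Function('K')(2)), 7) = Mul(Mul(37, Mul(-1, 2)), 7) = Mul(Mul(37, -2), 7) = Mul(-74, 7) = -518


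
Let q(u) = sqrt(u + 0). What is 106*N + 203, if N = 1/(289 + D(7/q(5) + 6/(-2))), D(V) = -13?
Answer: 28067/138 ≈ 203.38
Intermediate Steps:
q(u) = sqrt(u)
N = 1/276 (N = 1/(289 - 13) = 1/276 ≈ 0.0036232)
106*N + 203 = 106*(1/276) + 203 = 53/138 + 203 = 28067/138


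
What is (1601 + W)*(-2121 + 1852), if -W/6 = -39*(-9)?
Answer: 135845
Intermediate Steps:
W = -2106 (W = -(-234)*(-9) = -6*351 = -2106)
(1601 + W)*(-2121 + 1852) = (1601 - 2106)*(-2121 + 1852) = -505*(-269) = 135845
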